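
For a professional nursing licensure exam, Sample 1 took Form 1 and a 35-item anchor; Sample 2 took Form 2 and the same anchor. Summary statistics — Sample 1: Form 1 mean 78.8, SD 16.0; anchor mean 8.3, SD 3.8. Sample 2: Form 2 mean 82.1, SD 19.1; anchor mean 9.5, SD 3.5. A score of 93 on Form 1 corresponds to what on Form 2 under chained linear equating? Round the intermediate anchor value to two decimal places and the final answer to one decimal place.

Form 1 → anchor (Sample 1): v = (3.8/16.0)(93 − 78.8) + 8.3 = 11.67
anchor → Form 2 (Sample 2): y = (19.1/3.5)(11.67 − 9.5) + 82.1 = 93.9

93.9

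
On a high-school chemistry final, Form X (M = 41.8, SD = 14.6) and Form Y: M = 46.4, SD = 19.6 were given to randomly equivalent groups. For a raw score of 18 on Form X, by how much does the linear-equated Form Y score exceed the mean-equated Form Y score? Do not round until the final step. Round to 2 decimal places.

Mean-equated: 18 + (46.4 − 41.8) = 22.60
Linear-equated: (19.6/14.6)(18 − 41.8) + 46.4 = 14.449
Difference = 14.449 − 22.60 = -8.15

-8.15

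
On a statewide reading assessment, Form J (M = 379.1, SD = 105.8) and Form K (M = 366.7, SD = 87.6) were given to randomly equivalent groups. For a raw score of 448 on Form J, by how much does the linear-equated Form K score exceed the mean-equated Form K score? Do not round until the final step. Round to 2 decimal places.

-11.85

Mean-equated: 448 + (366.7 − 379.1) = 435.60
Linear-equated: (87.6/105.8)(448 − 379.1) + 366.7 = 423.748
Difference = 423.748 − 435.60 = -11.85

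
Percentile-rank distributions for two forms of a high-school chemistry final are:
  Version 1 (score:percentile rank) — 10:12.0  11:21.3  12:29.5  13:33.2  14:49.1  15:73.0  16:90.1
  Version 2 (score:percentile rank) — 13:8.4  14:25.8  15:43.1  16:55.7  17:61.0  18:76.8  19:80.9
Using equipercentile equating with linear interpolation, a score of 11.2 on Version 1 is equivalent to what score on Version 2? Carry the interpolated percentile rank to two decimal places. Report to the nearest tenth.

13.8

PR of 11.2 on Version 1: 21.3 + (11.2 − 11)/(12 − 11) × (29.5 − 21.3) = 22.94
On Version 2, PR 22.94 falls between score 13 (PR 8.4) and 14 (PR 25.8).
Interpolate: 13 + (22.94 − 8.4)/(25.8 − 8.4) × (14 − 13) = 13.8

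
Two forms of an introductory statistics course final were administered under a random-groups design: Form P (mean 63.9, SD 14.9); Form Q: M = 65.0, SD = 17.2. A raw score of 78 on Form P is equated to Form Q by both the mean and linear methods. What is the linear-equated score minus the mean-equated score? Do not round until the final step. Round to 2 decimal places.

2.18

Mean-equated: 78 + (65.0 − 63.9) = 79.10
Linear-equated: (17.2/14.9)(78 − 63.9) + 65.0 = 81.277
Difference = 81.277 − 79.10 = 2.18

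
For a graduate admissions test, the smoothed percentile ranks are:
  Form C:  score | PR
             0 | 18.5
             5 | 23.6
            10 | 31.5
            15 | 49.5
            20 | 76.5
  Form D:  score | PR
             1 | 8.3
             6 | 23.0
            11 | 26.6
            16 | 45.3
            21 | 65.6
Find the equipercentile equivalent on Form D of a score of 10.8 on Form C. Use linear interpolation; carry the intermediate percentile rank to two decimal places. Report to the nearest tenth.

13.1

PR of 10.8 on Form C: 31.5 + (10.8 − 10)/(15 − 10) × (49.5 − 31.5) = 34.38
On Form D, PR 34.38 falls between score 11 (PR 26.6) and 16 (PR 45.3).
Interpolate: 11 + (34.38 − 26.6)/(45.3 − 26.6) × (16 − 11) = 13.1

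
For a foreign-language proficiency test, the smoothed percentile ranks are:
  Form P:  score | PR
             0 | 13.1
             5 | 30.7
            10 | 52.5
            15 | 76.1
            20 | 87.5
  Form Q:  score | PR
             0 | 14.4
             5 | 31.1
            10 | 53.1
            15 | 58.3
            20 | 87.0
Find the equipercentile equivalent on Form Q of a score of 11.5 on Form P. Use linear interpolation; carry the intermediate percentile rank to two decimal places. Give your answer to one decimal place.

15.2

PR of 11.5 on Form P: 52.5 + (11.5 − 10)/(15 − 10) × (76.1 − 52.5) = 59.58
On Form Q, PR 59.58 falls between score 15 (PR 58.3) and 20 (PR 87.0).
Interpolate: 15 + (59.58 − 58.3)/(87.0 − 58.3) × (20 − 15) = 15.2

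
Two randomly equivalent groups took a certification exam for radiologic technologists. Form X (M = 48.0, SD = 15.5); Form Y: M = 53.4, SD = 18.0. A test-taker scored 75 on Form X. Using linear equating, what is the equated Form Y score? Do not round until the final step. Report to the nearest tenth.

84.8

Linear equating: y = (SD_Y/SD_X)(x − M_X) + M_Y
y = (18.0/15.5)(75 − 48.0) + 53.4
y = 1.161290 × 27.0 + 53.4 = 31.3548 + 53.4 = 84.8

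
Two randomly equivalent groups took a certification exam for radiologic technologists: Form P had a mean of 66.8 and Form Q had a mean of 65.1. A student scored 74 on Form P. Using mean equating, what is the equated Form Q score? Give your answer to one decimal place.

Mean equating: y = x + (M_Y − M_X) = 74 + (65.1 − 66.8) = 72.3

72.3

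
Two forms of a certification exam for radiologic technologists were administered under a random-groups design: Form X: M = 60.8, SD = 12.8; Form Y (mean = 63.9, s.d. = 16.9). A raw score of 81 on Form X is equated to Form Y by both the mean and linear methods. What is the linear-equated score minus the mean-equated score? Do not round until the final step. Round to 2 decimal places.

Mean-equated: 81 + (63.9 − 60.8) = 84.10
Linear-equated: (16.9/12.8)(81 − 60.8) + 63.9 = 90.570
Difference = 90.570 − 84.10 = 6.47

6.47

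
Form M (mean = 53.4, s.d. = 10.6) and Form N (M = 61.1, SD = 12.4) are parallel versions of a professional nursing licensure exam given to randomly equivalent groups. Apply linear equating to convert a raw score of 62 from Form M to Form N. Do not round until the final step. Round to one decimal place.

Linear equating: y = (SD_Y/SD_X)(x − M_X) + M_Y
y = (12.4/10.6)(62 − 53.4) + 61.1
y = 1.169811 × 8.6 + 61.1 = 10.0604 + 61.1 = 71.2

71.2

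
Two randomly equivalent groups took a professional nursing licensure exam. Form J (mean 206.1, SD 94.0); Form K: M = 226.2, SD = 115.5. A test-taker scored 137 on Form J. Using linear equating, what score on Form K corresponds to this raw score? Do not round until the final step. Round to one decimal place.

141.3

Linear equating: y = (SD_Y/SD_X)(x − M_X) + M_Y
y = (115.5/94.0)(137 − 206.1) + 226.2
y = 1.228723 × -69.1 + 226.2 = -84.9048 + 226.2 = 141.3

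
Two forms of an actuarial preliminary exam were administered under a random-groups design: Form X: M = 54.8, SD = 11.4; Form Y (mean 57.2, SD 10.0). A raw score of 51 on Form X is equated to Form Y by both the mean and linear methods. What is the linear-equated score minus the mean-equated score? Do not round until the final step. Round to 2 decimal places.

Mean-equated: 51 + (57.2 − 54.8) = 53.40
Linear-equated: (10.0/11.4)(51 − 54.8) + 57.2 = 53.867
Difference = 53.867 − 53.40 = 0.47

0.47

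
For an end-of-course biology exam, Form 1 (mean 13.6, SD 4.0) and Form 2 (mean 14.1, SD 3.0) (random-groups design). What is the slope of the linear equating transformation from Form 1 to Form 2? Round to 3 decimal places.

A = SD_Y / SD_X = 3.0 / 4.0 = 0.750

0.750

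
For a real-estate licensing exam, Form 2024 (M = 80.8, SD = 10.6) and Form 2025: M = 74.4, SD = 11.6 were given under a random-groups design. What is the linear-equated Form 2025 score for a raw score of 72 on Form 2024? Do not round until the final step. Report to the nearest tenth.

64.8

Linear equating: y = (SD_Y/SD_X)(x − M_X) + M_Y
y = (11.6/10.6)(72 − 80.8) + 74.4
y = 1.094340 × -8.8 + 74.4 = -9.6302 + 74.4 = 64.8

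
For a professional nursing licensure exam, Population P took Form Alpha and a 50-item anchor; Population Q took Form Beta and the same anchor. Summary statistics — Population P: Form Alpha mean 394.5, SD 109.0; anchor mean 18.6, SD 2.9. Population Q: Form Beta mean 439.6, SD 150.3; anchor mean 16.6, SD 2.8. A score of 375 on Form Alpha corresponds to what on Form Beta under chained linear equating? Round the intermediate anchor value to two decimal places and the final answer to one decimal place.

Form Alpha → anchor (Population P): v = (2.9/109.0)(375 − 394.5) + 18.6 = 18.08
anchor → Form Beta (Population Q): y = (150.3/2.8)(18.08 − 16.6) + 439.6 = 519.0

519.0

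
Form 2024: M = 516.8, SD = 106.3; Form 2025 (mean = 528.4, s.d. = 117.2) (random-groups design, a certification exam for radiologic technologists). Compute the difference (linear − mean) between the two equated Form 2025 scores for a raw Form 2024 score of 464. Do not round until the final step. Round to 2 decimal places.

Mean-equated: 464 + (528.4 − 516.8) = 475.60
Linear-equated: (117.2/106.3)(464 − 516.8) + 528.4 = 470.186
Difference = 470.186 − 475.60 = -5.41

-5.41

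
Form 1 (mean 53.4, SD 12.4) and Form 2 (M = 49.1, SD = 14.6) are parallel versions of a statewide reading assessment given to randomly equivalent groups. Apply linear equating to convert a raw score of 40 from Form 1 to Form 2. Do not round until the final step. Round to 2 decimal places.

33.32

Linear equating: y = (SD_Y/SD_X)(x − M_X) + M_Y
y = (14.6/12.4)(40 − 53.4) + 49.1
y = 1.177419 × -13.4 + 49.1 = -15.7774 + 49.1 = 33.32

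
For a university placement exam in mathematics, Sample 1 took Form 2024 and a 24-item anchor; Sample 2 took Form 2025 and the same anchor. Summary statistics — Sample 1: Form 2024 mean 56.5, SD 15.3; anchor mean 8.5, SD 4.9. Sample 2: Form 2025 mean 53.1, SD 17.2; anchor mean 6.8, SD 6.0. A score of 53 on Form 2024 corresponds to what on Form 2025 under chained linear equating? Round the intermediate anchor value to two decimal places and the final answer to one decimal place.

54.8

Form 2024 → anchor (Sample 1): v = (4.9/15.3)(53 − 56.5) + 8.5 = 7.38
anchor → Form 2025 (Sample 2): y = (17.2/6.0)(7.38 − 6.8) + 53.1 = 54.8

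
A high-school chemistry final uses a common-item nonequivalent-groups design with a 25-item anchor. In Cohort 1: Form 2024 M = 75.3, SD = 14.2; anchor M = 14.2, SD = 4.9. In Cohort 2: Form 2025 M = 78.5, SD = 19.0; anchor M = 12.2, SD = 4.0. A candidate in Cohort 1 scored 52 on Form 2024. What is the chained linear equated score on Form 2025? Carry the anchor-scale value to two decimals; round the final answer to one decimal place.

49.8

Form 2024 → anchor (Cohort 1): v = (4.9/14.2)(52 − 75.3) + 14.2 = 6.16
anchor → Form 2025 (Cohort 2): y = (19.0/4.0)(6.16 − 12.2) + 78.5 = 49.8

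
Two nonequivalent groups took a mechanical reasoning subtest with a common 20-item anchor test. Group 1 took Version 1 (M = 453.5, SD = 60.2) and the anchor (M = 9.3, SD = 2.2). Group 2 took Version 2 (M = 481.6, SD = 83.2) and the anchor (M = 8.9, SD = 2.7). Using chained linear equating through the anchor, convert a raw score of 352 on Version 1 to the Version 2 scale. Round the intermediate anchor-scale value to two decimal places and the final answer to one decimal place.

Version 1 → anchor (Group 1): v = (2.2/60.2)(352 − 453.5) + 9.3 = 5.59
anchor → Version 2 (Group 2): y = (83.2/2.7)(5.59 − 8.9) + 481.6 = 379.6

379.6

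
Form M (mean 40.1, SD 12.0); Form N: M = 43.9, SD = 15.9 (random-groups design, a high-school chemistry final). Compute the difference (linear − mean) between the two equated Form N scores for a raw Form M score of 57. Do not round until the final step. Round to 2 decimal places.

Mean-equated: 57 + (43.9 − 40.1) = 60.80
Linear-equated: (15.9/12.0)(57 − 40.1) + 43.9 = 66.292
Difference = 66.292 − 60.80 = 5.49

5.49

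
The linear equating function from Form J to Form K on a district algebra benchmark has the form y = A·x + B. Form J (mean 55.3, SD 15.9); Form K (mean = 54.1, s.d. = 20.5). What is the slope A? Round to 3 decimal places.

A = SD_Y / SD_X = 20.5 / 15.9 = 1.289

1.289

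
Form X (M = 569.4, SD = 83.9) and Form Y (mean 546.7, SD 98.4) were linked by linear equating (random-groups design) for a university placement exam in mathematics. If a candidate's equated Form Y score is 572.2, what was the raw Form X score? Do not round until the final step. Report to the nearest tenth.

Invert y = (SD_Y/SD_X)(x − M_X) + M_Y:
x = (SD_X/SD_Y)(y − M_Y) + M_X = (83.9/98.4)(572.2 − 546.7) + 569.4
x = 0.852642 × 25.500 + 569.4 = 591.1

591.1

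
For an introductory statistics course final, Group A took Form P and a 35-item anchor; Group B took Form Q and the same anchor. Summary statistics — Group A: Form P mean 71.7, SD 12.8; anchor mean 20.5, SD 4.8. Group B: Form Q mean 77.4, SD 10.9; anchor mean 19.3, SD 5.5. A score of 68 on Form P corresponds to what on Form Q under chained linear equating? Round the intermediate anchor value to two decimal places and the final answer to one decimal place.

Form P → anchor (Group A): v = (4.8/12.8)(68 − 71.7) + 20.5 = 19.11
anchor → Form Q (Group B): y = (10.9/5.5)(19.11 − 19.3) + 77.4 = 77.0

77.0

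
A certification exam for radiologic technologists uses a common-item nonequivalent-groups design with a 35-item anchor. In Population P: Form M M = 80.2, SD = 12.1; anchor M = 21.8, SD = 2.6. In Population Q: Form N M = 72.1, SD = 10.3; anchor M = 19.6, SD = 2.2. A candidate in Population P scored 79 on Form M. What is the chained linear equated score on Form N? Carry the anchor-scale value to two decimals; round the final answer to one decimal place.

81.2

Form M → anchor (Population P): v = (2.6/12.1)(79 − 80.2) + 21.8 = 21.54
anchor → Form N (Population Q): y = (10.3/2.2)(21.54 − 19.6) + 72.1 = 81.2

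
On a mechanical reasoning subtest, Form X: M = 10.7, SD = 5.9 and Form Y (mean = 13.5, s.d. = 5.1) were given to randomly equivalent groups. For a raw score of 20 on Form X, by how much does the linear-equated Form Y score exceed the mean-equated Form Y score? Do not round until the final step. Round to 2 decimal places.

Mean-equated: 20 + (13.5 − 10.7) = 22.80
Linear-equated: (5.1/5.9)(20 − 10.7) + 13.5 = 21.539
Difference = 21.539 − 22.80 = -1.26

-1.26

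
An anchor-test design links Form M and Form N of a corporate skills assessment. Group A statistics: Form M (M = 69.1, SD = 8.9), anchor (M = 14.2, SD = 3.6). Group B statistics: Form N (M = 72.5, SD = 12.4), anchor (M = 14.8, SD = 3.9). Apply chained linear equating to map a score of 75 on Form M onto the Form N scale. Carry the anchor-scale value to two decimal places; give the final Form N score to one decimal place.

78.2

Form M → anchor (Group A): v = (3.6/8.9)(75 − 69.1) + 14.2 = 16.59
anchor → Form N (Group B): y = (12.4/3.9)(16.59 − 14.8) + 72.5 = 78.2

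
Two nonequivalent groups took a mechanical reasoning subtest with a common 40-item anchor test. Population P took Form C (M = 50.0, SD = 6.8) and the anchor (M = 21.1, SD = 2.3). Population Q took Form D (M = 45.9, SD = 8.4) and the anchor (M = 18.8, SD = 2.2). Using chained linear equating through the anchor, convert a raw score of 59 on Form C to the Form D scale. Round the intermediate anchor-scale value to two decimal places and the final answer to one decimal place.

66.3

Form C → anchor (Population P): v = (2.3/6.8)(59 − 50.0) + 21.1 = 24.14
anchor → Form D (Population Q): y = (8.4/2.2)(24.14 − 18.8) + 45.9 = 66.3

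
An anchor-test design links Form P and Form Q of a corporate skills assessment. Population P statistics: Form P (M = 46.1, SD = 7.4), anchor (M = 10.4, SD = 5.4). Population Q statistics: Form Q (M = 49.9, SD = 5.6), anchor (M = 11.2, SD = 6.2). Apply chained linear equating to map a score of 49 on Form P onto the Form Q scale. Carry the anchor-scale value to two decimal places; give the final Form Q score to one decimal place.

Form P → anchor (Population P): v = (5.4/7.4)(49 − 46.1) + 10.4 = 12.52
anchor → Form Q (Population Q): y = (5.6/6.2)(12.52 − 11.2) + 49.9 = 51.1

51.1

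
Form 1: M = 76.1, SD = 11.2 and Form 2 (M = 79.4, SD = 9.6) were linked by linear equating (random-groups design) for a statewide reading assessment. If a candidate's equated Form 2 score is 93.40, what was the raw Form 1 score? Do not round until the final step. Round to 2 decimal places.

Invert y = (SD_Y/SD_X)(x − M_X) + M_Y:
x = (SD_X/SD_Y)(y − M_Y) + M_X = (11.2/9.6)(93.40 − 79.4) + 76.1
x = 1.166667 × 14.000 + 76.1 = 92.43

92.43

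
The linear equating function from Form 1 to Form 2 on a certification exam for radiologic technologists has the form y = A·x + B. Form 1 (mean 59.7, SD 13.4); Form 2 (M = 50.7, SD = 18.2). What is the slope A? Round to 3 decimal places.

A = SD_Y / SD_X = 18.2 / 13.4 = 1.358

1.358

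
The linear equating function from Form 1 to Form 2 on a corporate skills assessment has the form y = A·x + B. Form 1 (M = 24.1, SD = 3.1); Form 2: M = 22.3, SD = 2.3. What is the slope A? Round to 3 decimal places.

A = SD_Y / SD_X = 2.3 / 3.1 = 0.742

0.742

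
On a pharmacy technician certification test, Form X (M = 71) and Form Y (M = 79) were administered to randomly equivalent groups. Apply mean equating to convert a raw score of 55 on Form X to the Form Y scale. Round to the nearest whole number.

Mean equating: y = x + (M_Y − M_X) = 55 + (79 − 71) = 63

63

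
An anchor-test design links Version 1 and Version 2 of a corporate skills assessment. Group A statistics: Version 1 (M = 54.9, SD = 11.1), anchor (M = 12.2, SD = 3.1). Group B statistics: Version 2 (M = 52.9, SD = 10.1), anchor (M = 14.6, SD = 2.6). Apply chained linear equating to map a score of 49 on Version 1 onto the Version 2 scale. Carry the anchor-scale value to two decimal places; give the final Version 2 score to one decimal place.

37.2

Version 1 → anchor (Group A): v = (3.1/11.1)(49 − 54.9) + 12.2 = 10.55
anchor → Version 2 (Group B): y = (10.1/2.6)(10.55 − 14.6) + 52.9 = 37.2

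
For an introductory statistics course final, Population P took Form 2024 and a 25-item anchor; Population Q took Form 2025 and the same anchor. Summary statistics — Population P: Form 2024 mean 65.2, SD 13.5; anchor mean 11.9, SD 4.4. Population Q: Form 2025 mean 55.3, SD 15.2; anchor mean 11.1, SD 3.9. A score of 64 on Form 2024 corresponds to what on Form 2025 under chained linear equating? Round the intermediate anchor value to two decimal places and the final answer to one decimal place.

56.9

Form 2024 → anchor (Population P): v = (4.4/13.5)(64 − 65.2) + 11.9 = 11.51
anchor → Form 2025 (Population Q): y = (15.2/3.9)(11.51 − 11.1) + 55.3 = 56.9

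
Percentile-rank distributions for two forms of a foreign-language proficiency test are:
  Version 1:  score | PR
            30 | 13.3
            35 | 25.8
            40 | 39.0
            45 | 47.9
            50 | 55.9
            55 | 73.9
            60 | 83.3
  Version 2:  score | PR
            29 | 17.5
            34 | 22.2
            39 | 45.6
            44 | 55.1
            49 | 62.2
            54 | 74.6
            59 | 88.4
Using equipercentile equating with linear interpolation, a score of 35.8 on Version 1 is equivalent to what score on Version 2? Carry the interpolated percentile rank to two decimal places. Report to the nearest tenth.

35.2

PR of 35.8 on Version 1: 25.8 + (35.8 − 35)/(40 − 35) × (39.0 − 25.8) = 27.91
On Version 2, PR 27.91 falls between score 34 (PR 22.2) and 39 (PR 45.6).
Interpolate: 34 + (27.91 − 22.2)/(45.6 − 22.2) × (39 − 34) = 35.2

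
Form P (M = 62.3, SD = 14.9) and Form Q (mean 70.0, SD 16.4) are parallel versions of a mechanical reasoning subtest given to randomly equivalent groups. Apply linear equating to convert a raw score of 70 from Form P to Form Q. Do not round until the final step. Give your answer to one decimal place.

Linear equating: y = (SD_Y/SD_X)(x − M_X) + M_Y
y = (16.4/14.9)(70 − 62.3) + 70.0
y = 1.100671 × 7.7 + 70.0 = 8.4752 + 70.0 = 78.5

78.5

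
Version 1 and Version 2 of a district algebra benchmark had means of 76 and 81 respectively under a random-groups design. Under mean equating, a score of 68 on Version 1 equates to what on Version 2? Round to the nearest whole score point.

Mean equating: y = x + (M_Y − M_X) = 68 + (81 − 76) = 73

73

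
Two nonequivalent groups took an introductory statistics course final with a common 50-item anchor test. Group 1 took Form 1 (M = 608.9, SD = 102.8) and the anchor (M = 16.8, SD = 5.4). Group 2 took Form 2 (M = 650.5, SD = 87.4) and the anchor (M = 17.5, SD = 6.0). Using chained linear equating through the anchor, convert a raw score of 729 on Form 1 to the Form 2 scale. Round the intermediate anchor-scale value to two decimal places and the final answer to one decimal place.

732.2

Form 1 → anchor (Group 1): v = (5.4/102.8)(729 − 608.9) + 16.8 = 23.11
anchor → Form 2 (Group 2): y = (87.4/6.0)(23.11 − 17.5) + 650.5 = 732.2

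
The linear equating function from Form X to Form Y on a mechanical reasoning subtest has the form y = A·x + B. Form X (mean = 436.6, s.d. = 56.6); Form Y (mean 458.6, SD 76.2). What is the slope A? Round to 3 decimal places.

A = SD_Y / SD_X = 76.2 / 56.6 = 1.346

1.346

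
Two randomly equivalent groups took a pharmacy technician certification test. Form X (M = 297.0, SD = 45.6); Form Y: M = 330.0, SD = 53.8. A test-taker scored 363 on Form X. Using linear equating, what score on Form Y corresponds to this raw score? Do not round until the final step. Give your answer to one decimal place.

Linear equating: y = (SD_Y/SD_X)(x − M_X) + M_Y
y = (53.8/45.6)(363 − 297.0) + 330.0
y = 1.179825 × 66.0 + 330.0 = 77.8684 + 330.0 = 407.9

407.9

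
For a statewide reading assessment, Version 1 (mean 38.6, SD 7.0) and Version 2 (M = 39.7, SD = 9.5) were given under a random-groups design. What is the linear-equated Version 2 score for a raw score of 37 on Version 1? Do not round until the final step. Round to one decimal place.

37.5

Linear equating: y = (SD_Y/SD_X)(x − M_X) + M_Y
y = (9.5/7.0)(37 − 38.6) + 39.7
y = 1.357143 × -1.6 + 39.7 = -2.1714 + 39.7 = 37.5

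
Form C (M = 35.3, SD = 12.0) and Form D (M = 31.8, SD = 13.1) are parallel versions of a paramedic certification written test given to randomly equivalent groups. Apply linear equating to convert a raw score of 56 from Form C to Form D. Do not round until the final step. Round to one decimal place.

Linear equating: y = (SD_Y/SD_X)(x − M_X) + M_Y
y = (13.1/12.0)(56 − 35.3) + 31.8
y = 1.091667 × 20.7 + 31.8 = 22.5975 + 31.8 = 54.4

54.4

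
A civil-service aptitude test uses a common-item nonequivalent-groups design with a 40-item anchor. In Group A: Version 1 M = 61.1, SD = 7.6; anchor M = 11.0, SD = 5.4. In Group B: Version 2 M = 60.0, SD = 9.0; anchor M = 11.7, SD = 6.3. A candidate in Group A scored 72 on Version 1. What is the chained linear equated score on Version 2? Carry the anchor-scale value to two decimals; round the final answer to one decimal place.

70.1

Version 1 → anchor (Group A): v = (5.4/7.6)(72 − 61.1) + 11.0 = 18.74
anchor → Version 2 (Group B): y = (9.0/6.3)(18.74 − 11.7) + 60.0 = 70.1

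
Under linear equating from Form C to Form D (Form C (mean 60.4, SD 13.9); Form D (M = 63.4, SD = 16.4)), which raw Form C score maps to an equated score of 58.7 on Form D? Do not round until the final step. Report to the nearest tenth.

56.4

Invert y = (SD_Y/SD_X)(x − M_X) + M_Y:
x = (SD_X/SD_Y)(y − M_Y) + M_X = (13.9/16.4)(58.7 − 63.4) + 60.4
x = 0.847561 × -4.700 + 60.4 = 56.4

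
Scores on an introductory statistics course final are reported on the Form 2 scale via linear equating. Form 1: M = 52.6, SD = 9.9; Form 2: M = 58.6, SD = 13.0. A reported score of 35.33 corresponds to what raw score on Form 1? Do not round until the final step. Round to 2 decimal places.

34.88

Invert y = (SD_Y/SD_X)(x − M_X) + M_Y:
x = (SD_X/SD_Y)(y − M_Y) + M_X = (9.9/13.0)(35.33 − 58.6) + 52.6
x = 0.761538 × -23.270 + 52.6 = 34.88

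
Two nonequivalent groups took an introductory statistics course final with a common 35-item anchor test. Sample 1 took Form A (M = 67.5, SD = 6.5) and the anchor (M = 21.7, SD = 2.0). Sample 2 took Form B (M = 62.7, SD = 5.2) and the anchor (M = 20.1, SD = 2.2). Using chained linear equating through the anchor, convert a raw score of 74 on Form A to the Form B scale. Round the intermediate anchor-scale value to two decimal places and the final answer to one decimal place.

71.2

Form A → anchor (Sample 1): v = (2.0/6.5)(74 − 67.5) + 21.7 = 23.70
anchor → Form B (Sample 2): y = (5.2/2.2)(23.70 − 20.1) + 62.7 = 71.2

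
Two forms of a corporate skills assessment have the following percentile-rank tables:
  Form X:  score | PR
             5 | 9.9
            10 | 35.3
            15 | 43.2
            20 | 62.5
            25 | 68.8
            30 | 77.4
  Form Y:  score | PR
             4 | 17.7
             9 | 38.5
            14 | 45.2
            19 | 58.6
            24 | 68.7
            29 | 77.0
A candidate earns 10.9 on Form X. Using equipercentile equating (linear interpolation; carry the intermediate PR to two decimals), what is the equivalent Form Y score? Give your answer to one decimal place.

PR of 10.9 on Form X: 35.3 + (10.9 − 10)/(15 − 10) × (43.2 − 35.3) = 36.72
On Form Y, PR 36.72 falls between score 4 (PR 17.7) and 9 (PR 38.5).
Interpolate: 4 + (36.72 − 17.7)/(38.5 − 17.7) × (9 − 4) = 8.6

8.6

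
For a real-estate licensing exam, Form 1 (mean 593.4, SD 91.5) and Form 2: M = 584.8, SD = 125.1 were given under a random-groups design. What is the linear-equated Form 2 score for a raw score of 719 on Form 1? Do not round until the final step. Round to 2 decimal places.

Linear equating: y = (SD_Y/SD_X)(x − M_X) + M_Y
y = (125.1/91.5)(719 − 593.4) + 584.8
y = 1.367213 × 125.6 + 584.8 = 171.7220 + 584.8 = 756.52

756.52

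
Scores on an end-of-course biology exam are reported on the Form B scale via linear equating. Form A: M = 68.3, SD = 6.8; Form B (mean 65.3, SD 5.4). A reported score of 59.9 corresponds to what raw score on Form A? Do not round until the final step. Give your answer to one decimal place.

Invert y = (SD_Y/SD_X)(x − M_X) + M_Y:
x = (SD_X/SD_Y)(y − M_Y) + M_X = (6.8/5.4)(59.9 − 65.3) + 68.3
x = 1.259259 × -5.400 + 68.3 = 61.5

61.5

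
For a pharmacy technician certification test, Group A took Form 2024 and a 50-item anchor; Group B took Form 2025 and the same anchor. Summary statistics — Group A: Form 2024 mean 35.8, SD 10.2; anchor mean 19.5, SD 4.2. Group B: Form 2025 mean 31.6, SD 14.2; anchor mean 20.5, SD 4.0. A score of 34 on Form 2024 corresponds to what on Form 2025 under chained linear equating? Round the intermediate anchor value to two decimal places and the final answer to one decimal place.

Form 2024 → anchor (Group A): v = (4.2/10.2)(34 − 35.8) + 19.5 = 18.76
anchor → Form 2025 (Group B): y = (14.2/4.0)(18.76 − 20.5) + 31.6 = 25.4

25.4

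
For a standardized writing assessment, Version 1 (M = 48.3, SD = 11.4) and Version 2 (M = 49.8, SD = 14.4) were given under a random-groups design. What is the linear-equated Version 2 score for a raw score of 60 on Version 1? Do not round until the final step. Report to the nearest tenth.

Linear equating: y = (SD_Y/SD_X)(x − M_X) + M_Y
y = (14.4/11.4)(60 − 48.3) + 49.8
y = 1.263158 × 11.7 + 49.8 = 14.7789 + 49.8 = 64.6

64.6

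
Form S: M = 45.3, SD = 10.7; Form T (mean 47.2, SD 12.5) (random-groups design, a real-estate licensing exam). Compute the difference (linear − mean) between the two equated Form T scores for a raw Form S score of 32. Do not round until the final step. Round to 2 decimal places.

Mean-equated: 32 + (47.2 − 45.3) = 33.90
Linear-equated: (12.5/10.7)(32 − 45.3) + 47.2 = 31.663
Difference = 31.663 − 33.90 = -2.24

-2.24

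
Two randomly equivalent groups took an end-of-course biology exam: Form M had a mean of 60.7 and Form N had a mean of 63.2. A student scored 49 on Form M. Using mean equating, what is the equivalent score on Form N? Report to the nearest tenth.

51.5

Mean equating: y = x + (M_Y − M_X) = 49 + (63.2 − 60.7) = 51.5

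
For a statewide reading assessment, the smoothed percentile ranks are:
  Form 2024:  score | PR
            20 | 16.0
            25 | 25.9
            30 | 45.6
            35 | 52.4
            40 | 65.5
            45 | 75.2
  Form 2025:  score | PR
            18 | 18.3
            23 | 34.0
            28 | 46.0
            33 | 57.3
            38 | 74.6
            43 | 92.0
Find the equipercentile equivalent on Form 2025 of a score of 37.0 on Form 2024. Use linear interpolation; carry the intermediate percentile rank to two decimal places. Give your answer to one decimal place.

33.1

PR of 37.0 on Form 2024: 52.4 + (37.0 − 35)/(40 − 35) × (65.5 − 52.4) = 57.64
On Form 2025, PR 57.64 falls between score 33 (PR 57.3) and 38 (PR 74.6).
Interpolate: 33 + (57.64 − 57.3)/(74.6 − 57.3) × (38 − 33) = 33.1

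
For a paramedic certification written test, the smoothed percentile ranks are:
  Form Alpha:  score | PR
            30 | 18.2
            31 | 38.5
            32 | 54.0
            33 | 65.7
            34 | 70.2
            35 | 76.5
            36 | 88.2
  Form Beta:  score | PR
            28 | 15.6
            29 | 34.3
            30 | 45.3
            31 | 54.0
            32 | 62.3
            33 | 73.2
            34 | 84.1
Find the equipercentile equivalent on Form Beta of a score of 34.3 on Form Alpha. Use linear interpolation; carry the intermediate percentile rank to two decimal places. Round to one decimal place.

32.9

PR of 34.3 on Form Alpha: 70.2 + (34.3 − 34)/(35 − 34) × (76.5 − 70.2) = 72.09
On Form Beta, PR 72.09 falls between score 32 (PR 62.3) and 33 (PR 73.2).
Interpolate: 32 + (72.09 − 62.3)/(73.2 − 62.3) × (33 − 32) = 32.9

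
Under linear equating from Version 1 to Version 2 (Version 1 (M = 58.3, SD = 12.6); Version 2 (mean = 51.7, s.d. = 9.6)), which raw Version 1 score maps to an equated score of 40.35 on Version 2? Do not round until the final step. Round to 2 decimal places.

43.40

Invert y = (SD_Y/SD_X)(x − M_X) + M_Y:
x = (SD_X/SD_Y)(y − M_Y) + M_X = (12.6/9.6)(40.35 − 51.7) + 58.3
x = 1.312500 × -11.350 + 58.3 = 43.40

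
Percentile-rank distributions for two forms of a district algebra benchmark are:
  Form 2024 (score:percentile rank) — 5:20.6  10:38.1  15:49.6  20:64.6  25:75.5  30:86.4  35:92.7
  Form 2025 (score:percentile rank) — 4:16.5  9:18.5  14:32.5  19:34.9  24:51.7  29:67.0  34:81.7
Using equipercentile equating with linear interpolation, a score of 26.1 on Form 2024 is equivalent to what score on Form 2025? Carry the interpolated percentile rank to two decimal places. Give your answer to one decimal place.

32.7

PR of 26.1 on Form 2024: 75.5 + (26.1 − 25)/(30 − 25) × (86.4 − 75.5) = 77.90
On Form 2025, PR 77.90 falls between score 29 (PR 67.0) and 34 (PR 81.7).
Interpolate: 29 + (77.90 − 67.0)/(81.7 − 67.0) × (34 − 29) = 32.7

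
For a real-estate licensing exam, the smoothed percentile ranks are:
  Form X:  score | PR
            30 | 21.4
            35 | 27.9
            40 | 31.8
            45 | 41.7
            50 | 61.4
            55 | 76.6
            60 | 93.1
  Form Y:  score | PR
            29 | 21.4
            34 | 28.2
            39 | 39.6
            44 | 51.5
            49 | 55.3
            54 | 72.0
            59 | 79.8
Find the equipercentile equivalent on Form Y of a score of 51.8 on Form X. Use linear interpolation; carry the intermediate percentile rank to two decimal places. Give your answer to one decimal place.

PR of 51.8 on Form X: 61.4 + (51.8 − 50)/(55 − 50) × (76.6 − 61.4) = 66.87
On Form Y, PR 66.87 falls between score 49 (PR 55.3) and 54 (PR 72.0).
Interpolate: 49 + (66.87 − 55.3)/(72.0 − 55.3) × (54 − 49) = 52.5

52.5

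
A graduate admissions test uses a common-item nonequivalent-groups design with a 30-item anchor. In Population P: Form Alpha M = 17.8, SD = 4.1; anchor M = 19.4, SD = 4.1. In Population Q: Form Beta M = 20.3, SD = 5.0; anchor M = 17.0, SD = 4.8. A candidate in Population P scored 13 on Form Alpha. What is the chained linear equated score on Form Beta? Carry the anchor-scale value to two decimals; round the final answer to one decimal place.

17.8

Form Alpha → anchor (Population P): v = (4.1/4.1)(13 − 17.8) + 19.4 = 14.60
anchor → Form Beta (Population Q): y = (5.0/4.8)(14.60 − 17.0) + 20.3 = 17.8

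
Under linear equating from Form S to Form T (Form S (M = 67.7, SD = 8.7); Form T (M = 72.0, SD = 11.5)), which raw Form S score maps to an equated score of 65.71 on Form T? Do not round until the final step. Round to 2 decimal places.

Invert y = (SD_Y/SD_X)(x − M_X) + M_Y:
x = (SD_X/SD_Y)(y − M_Y) + M_X = (8.7/11.5)(65.71 − 72.0) + 67.7
x = 0.756522 × -6.290 + 67.7 = 62.94

62.94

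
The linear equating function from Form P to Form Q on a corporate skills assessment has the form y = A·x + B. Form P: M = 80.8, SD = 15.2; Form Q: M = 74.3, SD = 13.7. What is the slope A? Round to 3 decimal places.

0.901

A = SD_Y / SD_X = 13.7 / 15.2 = 0.901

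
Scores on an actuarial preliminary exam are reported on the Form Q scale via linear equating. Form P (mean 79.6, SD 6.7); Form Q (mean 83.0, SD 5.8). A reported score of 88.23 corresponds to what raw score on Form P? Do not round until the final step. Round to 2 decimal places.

Invert y = (SD_Y/SD_X)(x − M_X) + M_Y:
x = (SD_X/SD_Y)(y − M_Y) + M_X = (6.7/5.8)(88.23 − 83.0) + 79.6
x = 1.155172 × 5.230 + 79.6 = 85.64

85.64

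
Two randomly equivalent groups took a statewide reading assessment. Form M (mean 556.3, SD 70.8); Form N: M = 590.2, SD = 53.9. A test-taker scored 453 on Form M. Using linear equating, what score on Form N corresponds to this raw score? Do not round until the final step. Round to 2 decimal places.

511.56

Linear equating: y = (SD_Y/SD_X)(x − M_X) + M_Y
y = (53.9/70.8)(453 − 556.3) + 590.2
y = 0.761299 × -103.3 + 590.2 = -78.6422 + 590.2 = 511.56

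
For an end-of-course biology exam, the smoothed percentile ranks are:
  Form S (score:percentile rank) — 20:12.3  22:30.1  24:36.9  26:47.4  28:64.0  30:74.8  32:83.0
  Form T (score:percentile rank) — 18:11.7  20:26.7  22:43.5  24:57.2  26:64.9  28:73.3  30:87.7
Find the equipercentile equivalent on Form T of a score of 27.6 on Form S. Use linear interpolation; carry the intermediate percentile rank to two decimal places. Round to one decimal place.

24.9

PR of 27.6 on Form S: 47.4 + (27.6 − 26)/(28 − 26) × (64.0 − 47.4) = 60.68
On Form T, PR 60.68 falls between score 24 (PR 57.2) and 26 (PR 64.9).
Interpolate: 24 + (60.68 − 57.2)/(64.9 − 57.2) × (26 − 24) = 24.9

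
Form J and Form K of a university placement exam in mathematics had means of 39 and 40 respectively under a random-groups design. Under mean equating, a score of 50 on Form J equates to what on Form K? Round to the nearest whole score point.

51

Mean equating: y = x + (M_Y − M_X) = 50 + (40 − 39) = 51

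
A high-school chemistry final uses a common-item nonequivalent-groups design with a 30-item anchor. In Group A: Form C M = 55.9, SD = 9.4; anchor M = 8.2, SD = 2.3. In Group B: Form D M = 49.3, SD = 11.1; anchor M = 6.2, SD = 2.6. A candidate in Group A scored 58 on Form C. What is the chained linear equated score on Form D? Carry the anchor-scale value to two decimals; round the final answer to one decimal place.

60.0

Form C → anchor (Group A): v = (2.3/9.4)(58 − 55.9) + 8.2 = 8.71
anchor → Form D (Group B): y = (11.1/2.6)(8.71 − 6.2) + 49.3 = 60.0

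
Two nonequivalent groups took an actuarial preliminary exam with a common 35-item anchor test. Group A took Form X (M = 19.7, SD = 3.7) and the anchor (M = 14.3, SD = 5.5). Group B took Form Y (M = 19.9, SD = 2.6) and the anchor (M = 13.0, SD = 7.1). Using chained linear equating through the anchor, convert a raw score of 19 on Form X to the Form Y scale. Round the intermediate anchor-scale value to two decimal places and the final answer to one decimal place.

Form X → anchor (Group A): v = (5.5/3.7)(19 − 19.7) + 14.3 = 13.26
anchor → Form Y (Group B): y = (2.6/7.1)(13.26 − 13.0) + 19.9 = 20.0

20.0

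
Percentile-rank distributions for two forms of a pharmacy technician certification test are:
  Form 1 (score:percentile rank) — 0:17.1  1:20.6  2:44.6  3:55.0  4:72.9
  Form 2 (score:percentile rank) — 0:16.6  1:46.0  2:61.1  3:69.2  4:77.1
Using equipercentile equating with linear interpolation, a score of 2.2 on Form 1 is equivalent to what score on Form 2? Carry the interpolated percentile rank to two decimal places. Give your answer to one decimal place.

PR of 2.2 on Form 1: 44.6 + (2.2 − 2)/(3 − 2) × (55.0 − 44.6) = 46.68
On Form 2, PR 46.68 falls between score 1 (PR 46.0) and 2 (PR 61.1).
Interpolate: 1 + (46.68 − 46.0)/(61.1 − 46.0) × (2 − 1) = 1.0

1.0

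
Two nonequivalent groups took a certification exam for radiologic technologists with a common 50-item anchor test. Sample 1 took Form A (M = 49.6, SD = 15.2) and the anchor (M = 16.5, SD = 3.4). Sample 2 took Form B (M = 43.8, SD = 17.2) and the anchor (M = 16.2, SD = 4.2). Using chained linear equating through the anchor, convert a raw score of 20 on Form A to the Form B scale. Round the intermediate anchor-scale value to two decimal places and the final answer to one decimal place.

Form A → anchor (Sample 1): v = (3.4/15.2)(20 − 49.6) + 16.5 = 9.88
anchor → Form B (Sample 2): y = (17.2/4.2)(9.88 − 16.2) + 43.8 = 17.9

17.9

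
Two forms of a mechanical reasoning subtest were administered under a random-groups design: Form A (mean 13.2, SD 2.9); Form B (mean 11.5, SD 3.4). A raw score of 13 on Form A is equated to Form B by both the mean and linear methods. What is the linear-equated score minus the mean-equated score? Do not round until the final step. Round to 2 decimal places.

Mean-equated: 13 + (11.5 − 13.2) = 11.30
Linear-equated: (3.4/2.9)(13 − 13.2) + 11.5 = 11.266
Difference = 11.266 − 11.30 = -0.03

-0.03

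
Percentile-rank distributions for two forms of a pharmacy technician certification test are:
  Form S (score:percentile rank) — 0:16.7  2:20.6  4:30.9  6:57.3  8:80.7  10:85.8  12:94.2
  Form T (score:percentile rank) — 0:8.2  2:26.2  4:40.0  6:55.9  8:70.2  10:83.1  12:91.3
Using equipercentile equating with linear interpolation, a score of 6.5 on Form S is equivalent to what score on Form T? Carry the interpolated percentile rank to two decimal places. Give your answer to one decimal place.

7.0

PR of 6.5 on Form S: 57.3 + (6.5 − 6)/(8 − 6) × (80.7 − 57.3) = 63.15
On Form T, PR 63.15 falls between score 6 (PR 55.9) and 8 (PR 70.2).
Interpolate: 6 + (63.15 − 55.9)/(70.2 − 55.9) × (8 − 6) = 7.0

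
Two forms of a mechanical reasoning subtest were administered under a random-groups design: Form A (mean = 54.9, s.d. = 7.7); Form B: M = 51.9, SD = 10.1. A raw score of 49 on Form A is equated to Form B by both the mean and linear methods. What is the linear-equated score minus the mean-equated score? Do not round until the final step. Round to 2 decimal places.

Mean-equated: 49 + (51.9 − 54.9) = 46.00
Linear-equated: (10.1/7.7)(49 − 54.9) + 51.9 = 44.161
Difference = 44.161 − 46.00 = -1.84

-1.84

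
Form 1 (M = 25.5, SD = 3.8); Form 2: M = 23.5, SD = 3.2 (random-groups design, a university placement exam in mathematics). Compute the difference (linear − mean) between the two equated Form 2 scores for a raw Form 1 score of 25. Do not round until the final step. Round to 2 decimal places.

0.08

Mean-equated: 25 + (23.5 − 25.5) = 23.00
Linear-equated: (3.2/3.8)(25 − 25.5) + 23.5 = 23.079
Difference = 23.079 − 23.00 = 0.08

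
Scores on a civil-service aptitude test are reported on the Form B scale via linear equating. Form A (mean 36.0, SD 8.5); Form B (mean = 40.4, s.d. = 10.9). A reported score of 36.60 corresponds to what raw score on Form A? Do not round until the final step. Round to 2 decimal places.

33.04

Invert y = (SD_Y/SD_X)(x − M_X) + M_Y:
x = (SD_X/SD_Y)(y − M_Y) + M_X = (8.5/10.9)(36.60 − 40.4) + 36.0
x = 0.779817 × -3.800 + 36.0 = 33.04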